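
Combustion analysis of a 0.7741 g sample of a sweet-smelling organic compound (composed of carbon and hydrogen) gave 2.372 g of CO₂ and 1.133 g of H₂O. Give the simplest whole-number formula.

C3H7

mol C = 2.372 g CO₂ ÷ 44.009 g/mol = 0.053898 mol
mol H = 2 × 1.133 g H₂O ÷ 18.015 g/mol = 0.12578 mol
Divide by the smallest (0.053898 mol): C 1.000, H 2.334
Multiplying each by 3 gives whole numbers: C 3.00, H 7.00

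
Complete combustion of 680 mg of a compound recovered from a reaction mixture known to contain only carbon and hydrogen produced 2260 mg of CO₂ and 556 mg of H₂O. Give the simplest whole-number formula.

mol C = 2.26 g CO₂ ÷ 44.009 g/mol = 0.05135 mol
mol H = 2 × 0.556 g H₂O ÷ 18.015 g/mol = 0.06173 mol
Divide by the smallest (0.05135 mol): C 1.000, H 1.202
Multiplying each by 5 gives whole numbers: C 5.00, H 6.01

C5H6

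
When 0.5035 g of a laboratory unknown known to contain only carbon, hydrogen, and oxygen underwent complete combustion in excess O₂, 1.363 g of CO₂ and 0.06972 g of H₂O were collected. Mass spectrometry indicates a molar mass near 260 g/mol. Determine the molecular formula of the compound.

mol C = 1.363 g CO₂ ÷ 44.009 g/mol = 0.030971 mol
mol H = 2 × 0.06972 g H₂O ÷ 18.015 g/mol = 0.0077402 mol
mass O = 0.5035 − (0.37199 + 0.0078021) = 0.12371 g → mol O = 0.12371 ÷ 15.999 = 0.0077321 mol
Divide by the smallest (0.0077321 mol): C 4.005, H 1.001, O 1.000
Empirical formula: C4HO
Empirical-formula mass = 65.05 g/mol; 260 ÷ 65.05 ≈ 4, so the molecular formula is C16H4O4.

C16H4O4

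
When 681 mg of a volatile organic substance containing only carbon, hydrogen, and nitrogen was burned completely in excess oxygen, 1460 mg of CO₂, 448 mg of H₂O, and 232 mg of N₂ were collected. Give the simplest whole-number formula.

mol C = 1.46 g CO₂ ÷ 44.009 g/mol = 0.03318 mol
mol H = 2 × 0.448 g H₂O ÷ 18.015 g/mol = 0.04974 mol
mol N = 2 × 0.232 g N₂ ÷ 28.014 g/mol = 0.01656 mol
Divide by the smallest (0.01656 mol): C 2.003, H 3.003, N 1.000

C2H3N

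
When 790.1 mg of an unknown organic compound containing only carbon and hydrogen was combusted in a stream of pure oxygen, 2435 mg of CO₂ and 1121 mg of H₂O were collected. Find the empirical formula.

mol C = 2.435 g CO₂ ÷ 44.009 g/mol = 0.055330 mol
mol H = 2 × 1.121 g H₂O ÷ 18.015 g/mol = 0.12445 mol
Divide by the smallest (0.055330 mol): C 1.000, H 2.249
Multiplying each by 4 gives whole numbers: C 4.00, H 9.00

C4H9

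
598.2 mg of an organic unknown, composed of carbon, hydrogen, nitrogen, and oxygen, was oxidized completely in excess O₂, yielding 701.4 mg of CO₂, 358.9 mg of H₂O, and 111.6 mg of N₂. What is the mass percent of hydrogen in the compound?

mol C = 0.7014 g CO₂ ÷ 44.009 g/mol = 0.015938 mol
mol H = 2 × 0.3589 g H₂O ÷ 18.015 g/mol = 0.039845 mol
mol N = 2 × 0.1116 g N₂ ÷ 28.014 g/mol = 0.0079674 mol
mass O = 0.5982 − (0.19143 + 0.040163 + 0.11160) = 0.25501 g → mol O = 0.25501 ÷ 15.999 = 0.015939 mol
mass % H = 0.040163 g ÷ 0.5982 g × 100%

6.71%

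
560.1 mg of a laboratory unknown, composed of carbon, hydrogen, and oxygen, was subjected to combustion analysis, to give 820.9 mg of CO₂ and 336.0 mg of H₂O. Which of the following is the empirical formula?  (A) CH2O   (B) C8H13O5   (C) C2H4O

mol C = 0.8209 g CO₂ ÷ 44.009 g/mol = 0.018653 mol
mol H = 2 × 0.3360 g H₂O ÷ 18.015 g/mol = 0.037302 mol
mass O = 0.5601 − (0.22404 + 0.037601) = 0.29846 g → mol O = 0.29846 ÷ 15.999 = 0.018655 mol
Divide by the smallest (0.018653 mol): C 1.000, H 2.000, O 1.000

(A) CH2O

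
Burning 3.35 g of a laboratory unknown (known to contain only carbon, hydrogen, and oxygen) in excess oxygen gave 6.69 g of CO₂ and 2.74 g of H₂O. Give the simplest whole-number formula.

C2H4O

mol C = 6.69 g CO₂ ÷ 44.009 g/mol = 0.1520 mol
mol H = 2 × 2.74 g H₂O ÷ 18.015 g/mol = 0.3042 mol
mass O = 3.35 − (1.826 + 0.3066) = 1.218 g → mol O = 1.218 ÷ 15.999 = 0.07610 mol
Divide by the smallest (0.07610 mol): C 1.998, H 3.997, O 1.000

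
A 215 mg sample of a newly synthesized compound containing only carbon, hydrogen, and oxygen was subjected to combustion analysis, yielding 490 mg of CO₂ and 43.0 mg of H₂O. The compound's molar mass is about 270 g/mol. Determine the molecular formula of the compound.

mol C = 0.490 g CO₂ ÷ 44.009 g/mol = 0.01113 mol
mol H = 2 × 0.0430 g H₂O ÷ 18.015 g/mol = 0.004774 mol
mass O = 0.215 − (0.1337 + 0.004812) = 0.07646 g → mol O = 0.07646 ÷ 15.999 = 0.004779 mol
Divide by the smallest (0.004774 mol): C 2.332, H 1.000, O 1.001
Multiplying each by 3 gives whole numbers: C 7.00, H 3.00, O 3.00
Empirical formula: C7H3O3
Empirical-formula mass = 135.10 g/mol; 270 ÷ 135.10 ≈ 2, so the molecular formula is C14H6O6.

C14H6O6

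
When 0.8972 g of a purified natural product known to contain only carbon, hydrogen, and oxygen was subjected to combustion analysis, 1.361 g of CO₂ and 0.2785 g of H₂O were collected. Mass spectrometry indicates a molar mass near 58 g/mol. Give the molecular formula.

mol C = 1.361 g CO₂ ÷ 44.009 g/mol = 0.030925 mol
mol H = 2 × 0.2785 g H₂O ÷ 18.015 g/mol = 0.030919 mol
mass O = 0.8972 − (0.37145 + 0.031166) = 0.49459 g → mol O = 0.49459 ÷ 15.999 = 0.030914 mol
Divide by the smallest (0.030914 mol): C 1.000, H 1.000, O 1.000
Empirical formula: CHO
Empirical-formula mass = 29.02 g/mol; 58 ÷ 29.02 ≈ 2, so the molecular formula is C2H2O2.

C2H2O2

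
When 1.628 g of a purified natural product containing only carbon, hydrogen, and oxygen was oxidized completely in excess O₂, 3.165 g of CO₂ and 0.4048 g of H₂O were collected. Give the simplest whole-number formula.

C8H5O5

mol C = 3.165 g CO₂ ÷ 44.009 g/mol = 0.071917 mol
mol H = 2 × 0.4048 g H₂O ÷ 18.015 g/mol = 0.044940 mol
mass O = 1.628 − (0.86380 + 0.045300) = 0.71890 g → mol O = 0.71890 ÷ 15.999 = 0.044934 mol
Divide by the smallest (0.044934 mol): C 1.600, H 1.000, O 1.000
Multiplying each by 5 gives whole numbers: C 8.00, H 5.00, O 5.00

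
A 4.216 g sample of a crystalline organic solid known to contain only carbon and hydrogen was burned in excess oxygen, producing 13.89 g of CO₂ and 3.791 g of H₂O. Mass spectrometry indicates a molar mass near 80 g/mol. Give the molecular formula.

C6H8

mol C = 13.89 g CO₂ ÷ 44.009 g/mol = 0.31562 mol
mol H = 2 × 3.791 g H₂O ÷ 18.015 g/mol = 0.42087 mol
Divide by the smallest (0.31562 mol): C 1.000, H 1.333
Multiplying each by 3 gives whole numbers: C 3.00, H 4.00
Empirical formula: C3H4
Empirical-formula mass = 40.06 g/mol; 80 ÷ 40.06 ≈ 2, so the molecular formula is C6H8.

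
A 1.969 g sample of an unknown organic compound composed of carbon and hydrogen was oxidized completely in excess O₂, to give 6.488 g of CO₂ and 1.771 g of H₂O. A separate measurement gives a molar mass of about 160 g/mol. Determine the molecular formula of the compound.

C12H16

mol C = 6.488 g CO₂ ÷ 44.009 g/mol = 0.14742 mol
mol H = 2 × 1.771 g H₂O ÷ 18.015 g/mol = 0.19661 mol
Divide by the smallest (0.14742 mol): C 1.000, H 1.334
Multiplying each by 3 gives whole numbers: C 3.00, H 4.00
Empirical formula: C3H4
Empirical-formula mass = 40.06 g/mol; 160 ÷ 40.06 ≈ 4, so the molecular formula is C12H16.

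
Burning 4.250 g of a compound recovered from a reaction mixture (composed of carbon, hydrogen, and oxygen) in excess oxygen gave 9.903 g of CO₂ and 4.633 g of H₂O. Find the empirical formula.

mol C = 9.903 g CO₂ ÷ 44.009 g/mol = 0.22502 mol
mol H = 2 × 4.633 g H₂O ÷ 18.015 g/mol = 0.51435 mol
mass O = 4.250 − (2.7027 + 0.51846) = 1.0288 g → mol O = 1.0288 ÷ 15.999 = 0.064304 mol
Divide by the smallest (0.064304 mol): C 3.499, H 7.999, O 1.000
Multiplying each by 2 gives whole numbers: C 7.00, H 16.00, O 2.00

C7H16O2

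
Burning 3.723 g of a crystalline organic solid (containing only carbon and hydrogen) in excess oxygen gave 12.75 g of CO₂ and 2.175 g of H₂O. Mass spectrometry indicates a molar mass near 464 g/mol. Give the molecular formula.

mol C = 12.75 g CO₂ ÷ 44.009 g/mol = 0.28971 mol
mol H = 2 × 2.175 g H₂O ÷ 18.015 g/mol = 0.24147 mol
Divide by the smallest (0.24147 mol): C 1.200, H 1.000
Multiplying each by 5 gives whole numbers: C 6.00, H 5.00
Empirical formula: C6H5
Empirical-formula mass = 77.11 g/mol; 464 ÷ 77.11 ≈ 6, so the molecular formula is C36H30.

C36H30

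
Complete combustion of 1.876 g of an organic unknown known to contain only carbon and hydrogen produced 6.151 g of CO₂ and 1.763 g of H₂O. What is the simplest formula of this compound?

C5H7

mol C = 6.151 g CO₂ ÷ 44.009 g/mol = 0.13977 mol
mol H = 2 × 1.763 g H₂O ÷ 18.015 g/mol = 0.19573 mol
Divide by the smallest (0.13977 mol): C 1.000, H 1.400
Multiplying each by 5 gives whole numbers: C 5.00, H 7.00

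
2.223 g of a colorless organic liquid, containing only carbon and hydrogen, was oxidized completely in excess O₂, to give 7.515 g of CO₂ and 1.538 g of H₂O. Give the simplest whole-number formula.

CH

mol C = 7.515 g CO₂ ÷ 44.009 g/mol = 0.17076 mol
mol H = 2 × 1.538 g H₂O ÷ 18.015 g/mol = 0.17075 mol
Divide by the smallest (0.17075 mol): C 1.000, H 1.000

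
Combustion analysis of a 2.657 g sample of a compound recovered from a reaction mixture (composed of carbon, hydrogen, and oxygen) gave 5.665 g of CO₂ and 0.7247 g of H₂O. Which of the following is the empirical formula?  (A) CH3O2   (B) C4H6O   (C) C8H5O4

mol C = 5.665 g CO₂ ÷ 44.009 g/mol = 0.12872 mol
mol H = 2 × 0.7247 g H₂O ÷ 18.015 g/mol = 0.080455 mol
mass O = 2.657 − (1.5461 + 0.081099) = 1.0298 g → mol O = 1.0298 ÷ 15.999 = 0.064367 mol
Divide by the smallest (0.064367 mol): C 2.000, H 1.250, O 1.000
Multiplying each by 4 gives whole numbers: C 8.00, H 5.00, O 4.00

(C) C8H5O4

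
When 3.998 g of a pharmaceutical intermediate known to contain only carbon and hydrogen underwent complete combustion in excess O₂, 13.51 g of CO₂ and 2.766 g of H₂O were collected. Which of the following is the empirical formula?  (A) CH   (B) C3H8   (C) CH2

(A) CH

mol C = 13.51 g CO₂ ÷ 44.009 g/mol = 0.30698 mol
mol H = 2 × 2.766 g H₂O ÷ 18.015 g/mol = 0.30708 mol
Divide by the smallest (0.30698 mol): C 1.000, H 1.000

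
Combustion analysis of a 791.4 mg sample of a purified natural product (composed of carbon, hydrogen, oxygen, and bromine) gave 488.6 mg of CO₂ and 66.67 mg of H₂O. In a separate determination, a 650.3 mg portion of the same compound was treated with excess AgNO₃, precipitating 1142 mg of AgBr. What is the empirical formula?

C3H2Br2O

mol C = 0.4886 g CO₂ ÷ 44.009 g/mol = 0.011102 mol
mol H = 2 × 0.06667 g H₂O ÷ 18.015 g/mol = 0.0074016 mol
From the AgBr data: mol Br per gram of compound = (1.142 ÷ 187.772) ÷ 0.6503 = 0.0093524 mol/g, so in the 0.7914 g combustion sample mol Br = 0.0074015 mol
mass O = 0.7914 − (0.13335 + 0.0074608 + 0.59141) = 0.059183 g → mol O = 0.059183 ÷ 15.999 = 0.0036992 mol
Divide by the smallest (0.0036992 mol): C 3.001, H 2.001, Br 2.001, O 1.000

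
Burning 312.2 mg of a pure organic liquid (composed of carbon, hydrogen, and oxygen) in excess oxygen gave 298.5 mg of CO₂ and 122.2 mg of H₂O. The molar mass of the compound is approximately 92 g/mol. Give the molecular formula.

mol C = 0.2985 g CO₂ ÷ 44.009 g/mol = 0.0067827 mol
mol H = 2 × 0.1222 g H₂O ÷ 18.015 g/mol = 0.013566 mol
mass O = 0.3122 − (0.081467 + 0.013675) = 0.21706 g → mol O = 0.21706 ÷ 15.999 = 0.013567 mol
Divide by the smallest (0.0067827 mol): C 1.000, H 2.000, O 2.000
Empirical formula: CH2O2
Empirical-formula mass = 46.02 g/mol; 92 ÷ 46.02 ≈ 2, so the molecular formula is C2H4O4.

C2H4O4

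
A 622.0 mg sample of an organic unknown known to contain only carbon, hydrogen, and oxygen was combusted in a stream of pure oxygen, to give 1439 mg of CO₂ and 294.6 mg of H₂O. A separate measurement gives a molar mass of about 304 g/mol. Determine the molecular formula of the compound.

C16H16O6

mol C = 1.439 g CO₂ ÷ 44.009 g/mol = 0.032698 mol
mol H = 2 × 0.2946 g H₂O ÷ 18.015 g/mol = 0.032706 mol
mass O = 0.6220 − (0.39273 + 0.032968) = 0.19630 g → mol O = 0.19630 ÷ 15.999 = 0.012269 mol
Divide by the smallest (0.012269 mol): C 2.665, H 2.666, O 1.000
Multiplying each by 3 gives whole numbers: C 7.99, H 8.00, O 3.00
Empirical formula: C8H8O3
Empirical-formula mass = 152.15 g/mol; 304 ÷ 152.15 ≈ 2, so the molecular formula is C16H16O6.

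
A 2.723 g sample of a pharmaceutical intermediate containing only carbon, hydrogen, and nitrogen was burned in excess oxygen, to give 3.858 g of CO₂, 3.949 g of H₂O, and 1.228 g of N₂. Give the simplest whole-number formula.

mol C = 3.858 g CO₂ ÷ 44.009 g/mol = 0.087664 mol
mol H = 2 × 3.949 g H₂O ÷ 18.015 g/mol = 0.43841 mol
mol N = 2 × 1.228 g N₂ ÷ 28.014 g/mol = 0.087670 mol
Divide by the smallest (0.087664 mol): C 1.000, H 5.001, N 1.000

CH5N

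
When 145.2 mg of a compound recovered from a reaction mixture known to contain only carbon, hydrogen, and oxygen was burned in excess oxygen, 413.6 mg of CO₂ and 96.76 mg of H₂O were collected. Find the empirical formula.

mol C = 0.4136 g CO₂ ÷ 44.009 g/mol = 0.0093981 mol
mol H = 2 × 0.09676 g H₂O ÷ 18.015 g/mol = 0.010742 mol
mass O = 0.1452 − (0.11288 + 0.010828) = 0.021492 g → mol O = 0.021492 ÷ 15.999 = 0.0013433 mol
Divide by the smallest (0.0013433 mol): C 6.996, H 7.997, O 1.000

C7H8O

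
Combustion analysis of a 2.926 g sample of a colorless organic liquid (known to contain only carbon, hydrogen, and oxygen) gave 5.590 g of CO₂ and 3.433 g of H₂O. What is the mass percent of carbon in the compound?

52.14%

mol C = 5.590 g CO₂ ÷ 44.009 g/mol = 0.12702 mol
mol H = 2 × 3.433 g H₂O ÷ 18.015 g/mol = 0.38113 mol
mass O = 2.926 − (1.5256 + 0.38418) = 1.0162 g → mol O = 1.0162 ÷ 15.999 = 0.063516 mol
mass % C = 1.5256 g ÷ 2.926 g × 100%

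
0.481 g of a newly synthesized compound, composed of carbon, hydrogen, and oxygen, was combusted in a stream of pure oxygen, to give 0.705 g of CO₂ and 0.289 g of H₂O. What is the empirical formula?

CH2O

mol C = 0.705 g CO₂ ÷ 44.009 g/mol = 0.01602 mol
mol H = 2 × 0.289 g H₂O ÷ 18.015 g/mol = 0.03208 mol
mass O = 0.481 − (0.1924 + 0.03234) = 0.2562 g → mol O = 0.2562 ÷ 15.999 = 0.01602 mol
Divide by the smallest (0.01602 mol): C 1.000, H 2.003, O 1.000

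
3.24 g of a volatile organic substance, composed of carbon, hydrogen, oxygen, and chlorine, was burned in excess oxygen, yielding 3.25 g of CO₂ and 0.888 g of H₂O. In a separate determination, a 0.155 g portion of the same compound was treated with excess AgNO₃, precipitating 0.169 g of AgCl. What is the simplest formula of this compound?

mol C = 3.25 g CO₂ ÷ 44.009 g/mol = 0.07385 mol
mol H = 2 × 0.888 g H₂O ÷ 18.015 g/mol = 0.09858 mol
From the AgCl data: mol Cl per gram of compound = (0.169 ÷ 143.318) ÷ 0.155 = 0.007608 mol/g, so in the 3.24 g combustion sample mol Cl = 0.02465 mol
mass O = 3.24 − (0.8870 + 0.09937 + 0.8738) = 1.380 g → mol O = 1.380 ÷ 15.999 = 0.08624 mol
Divide by the smallest (0.02465 mol): C 2.996, H 4.000, Cl 1.000, O 3.499
Multiplying each by 2 gives whole numbers: C 5.99, H 8.00, Cl 2.00, O 7.00

C6H8Cl2O7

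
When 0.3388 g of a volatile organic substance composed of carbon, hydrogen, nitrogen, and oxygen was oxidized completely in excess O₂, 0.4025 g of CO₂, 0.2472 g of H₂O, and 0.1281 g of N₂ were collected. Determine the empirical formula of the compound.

C2H6N2O

mol C = 0.4025 g CO₂ ÷ 44.009 g/mol = 0.0091459 mol
mol H = 2 × 0.2472 g H₂O ÷ 18.015 g/mol = 0.027444 mol
mol N = 2 × 0.1281 g N₂ ÷ 28.014 g/mol = 0.0091454 mol
mass O = 0.3388 − (0.10985 + 0.027663 + 0.12810) = 0.073186 g → mol O = 0.073186 ÷ 15.999 = 0.0045744 mol
Divide by the smallest (0.0045744 mol): C 1.999, H 5.999, N 1.999, O 1.000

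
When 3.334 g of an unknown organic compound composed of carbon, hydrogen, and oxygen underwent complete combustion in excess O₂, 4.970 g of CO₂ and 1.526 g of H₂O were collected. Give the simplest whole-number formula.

mol C = 4.970 g CO₂ ÷ 44.009 g/mol = 0.11293 mol
mol H = 2 × 1.526 g H₂O ÷ 18.015 g/mol = 0.16941 mol
mass O = 3.334 − (1.3564 + 0.17077) = 1.8068 g → mol O = 1.8068 ÷ 15.999 = 0.11293 mol
Divide by the smallest (0.11293 mol): C 1.000, H 1.500, O 1.000
Multiplying each by 2 gives whole numbers: C 2.00, H 3.00, O 2.00

C2H3O2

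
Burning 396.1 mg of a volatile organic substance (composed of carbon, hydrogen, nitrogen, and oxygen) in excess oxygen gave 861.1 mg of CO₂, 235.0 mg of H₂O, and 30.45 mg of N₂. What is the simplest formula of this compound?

mol C = 0.8611 g CO₂ ÷ 44.009 g/mol = 0.019566 mol
mol H = 2 × 0.2350 g H₂O ÷ 18.015 g/mol = 0.026089 mol
mol N = 2 × 0.03045 g N₂ ÷ 28.014 g/mol = 0.0021739 mol
mass O = 0.3961 − (0.23501 + 0.026298 + 0.030450) = 0.10434 g → mol O = 0.10434 ÷ 15.999 = 0.0065216 mol
Divide by the smallest (0.0021739 mol): C 9.001, H 12.001, N 1.000, O 3.000

C9H12NO3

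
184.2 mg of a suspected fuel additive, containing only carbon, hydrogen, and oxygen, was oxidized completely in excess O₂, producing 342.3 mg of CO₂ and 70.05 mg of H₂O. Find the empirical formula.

C3H3O2

mol C = 0.3423 g CO₂ ÷ 44.009 g/mol = 0.0077780 mol
mol H = 2 × 0.07005 g H₂O ÷ 18.015 g/mol = 0.0077769 mol
mass O = 0.1842 − (0.093421 + 0.0078391) = 0.082940 g → mol O = 0.082940 ÷ 15.999 = 0.0051841 mol
Divide by the smallest (0.0051841 mol): C 1.500, H 1.500, O 1.000
Multiplying each by 2 gives whole numbers: C 3.00, H 3.00, O 2.00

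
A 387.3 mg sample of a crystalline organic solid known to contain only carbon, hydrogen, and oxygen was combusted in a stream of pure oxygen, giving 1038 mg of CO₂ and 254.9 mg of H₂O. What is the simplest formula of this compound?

C5H6O

mol C = 1.038 g CO₂ ÷ 44.009 g/mol = 0.023586 mol
mol H = 2 × 0.2549 g H₂O ÷ 18.015 g/mol = 0.028299 mol
mass O = 0.3873 − (0.28329 + 0.028525) = 0.075483 g → mol O = 0.075483 ÷ 15.999 = 0.0047180 mol
Divide by the smallest (0.0047180 mol): C 4.999, H 5.998, O 1.000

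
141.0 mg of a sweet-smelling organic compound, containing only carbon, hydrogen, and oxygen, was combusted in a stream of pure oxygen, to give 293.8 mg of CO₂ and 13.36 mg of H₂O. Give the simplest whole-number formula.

mol C = 0.2938 g CO₂ ÷ 44.009 g/mol = 0.0066759 mol
mol H = 2 × 0.01336 g H₂O ÷ 18.015 g/mol = 0.0014832 mol
mass O = 0.1410 − (0.080184 + 0.0014951) = 0.059321 g → mol O = 0.059321 ÷ 15.999 = 0.0037078 mol
Divide by the smallest (0.0014832 mol): C 4.501, H 1.000, O 2.500
Multiplying each by 2 gives whole numbers: C 9.00, H 2.00, O 5.00

C9H2O5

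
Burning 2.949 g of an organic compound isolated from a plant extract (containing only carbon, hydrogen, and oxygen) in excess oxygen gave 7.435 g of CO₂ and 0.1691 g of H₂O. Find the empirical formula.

mol C = 7.435 g CO₂ ÷ 44.009 g/mol = 0.16894 mol
mol H = 2 × 0.1691 g H₂O ÷ 18.015 g/mol = 0.018773 mol
mass O = 2.949 − (2.0292 + 0.018923) = 0.90091 g → mol O = 0.90091 ÷ 15.999 = 0.056310 mol
Divide by the smallest (0.018773 mol): C 8.999, H 1.000, O 2.999

C9HO3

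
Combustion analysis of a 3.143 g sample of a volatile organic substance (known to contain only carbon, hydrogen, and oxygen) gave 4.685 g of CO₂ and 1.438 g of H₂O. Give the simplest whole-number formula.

C2H3O2

mol C = 4.685 g CO₂ ÷ 44.009 g/mol = 0.10646 mol
mol H = 2 × 1.438 g H₂O ÷ 18.015 g/mol = 0.15964 mol
mass O = 3.143 − (1.2786 + 0.16092) = 1.7034 g → mol O = 1.7034 ÷ 15.999 = 0.10647 mol
Divide by the smallest (0.10646 mol): C 1.000, H 1.500, O 1.000
Multiplying each by 2 gives whole numbers: C 2.00, H 3.00, O 2.00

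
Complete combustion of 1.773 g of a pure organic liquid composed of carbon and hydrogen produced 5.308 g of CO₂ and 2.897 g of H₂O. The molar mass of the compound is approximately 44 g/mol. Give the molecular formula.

C3H8

mol C = 5.308 g CO₂ ÷ 44.009 g/mol = 0.12061 mol
mol H = 2 × 2.897 g H₂O ÷ 18.015 g/mol = 0.32162 mol
Divide by the smallest (0.12061 mol): C 1.000, H 2.667
Multiplying each by 3 gives whole numbers: C 3.00, H 8.00
Empirical formula: C3H8
Empirical-formula mass = 44.10 g/mol; 44 ÷ 44.10 ≈ 1, so the molecular formula is C3H8.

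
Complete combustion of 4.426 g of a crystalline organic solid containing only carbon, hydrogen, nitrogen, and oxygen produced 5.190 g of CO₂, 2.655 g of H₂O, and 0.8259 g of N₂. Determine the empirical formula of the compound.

C2H5NO2

mol C = 5.190 g CO₂ ÷ 44.009 g/mol = 0.11793 mol
mol H = 2 × 2.655 g H₂O ÷ 18.015 g/mol = 0.29475 mol
mol N = 2 × 0.8259 g N₂ ÷ 28.014 g/mol = 0.058963 mol
mass O = 4.426 − (1.4165 + 0.29711 + 0.82590) = 1.8865 g → mol O = 1.8865 ÷ 15.999 = 0.11792 mol
Divide by the smallest (0.058963 mol): C 2.000, H 4.999, N 1.000, O 2.000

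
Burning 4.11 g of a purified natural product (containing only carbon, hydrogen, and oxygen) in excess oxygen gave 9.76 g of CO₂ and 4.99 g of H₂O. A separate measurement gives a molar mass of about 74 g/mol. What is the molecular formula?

C4H10O

mol C = 9.76 g CO₂ ÷ 44.009 g/mol = 0.2218 mol
mol H = 2 × 4.99 g H₂O ÷ 18.015 g/mol = 0.5540 mol
mass O = 4.11 − (2.664 + 0.5584) = 0.8879 g → mol O = 0.8879 ÷ 15.999 = 0.05550 mol
Divide by the smallest (0.05550 mol): C 3.996, H 9.982, O 1.000
Empirical formula: C4H10O
Empirical-formula mass = 74.12 g/mol; 74 ÷ 74.12 ≈ 1, so the molecular formula is C4H10O.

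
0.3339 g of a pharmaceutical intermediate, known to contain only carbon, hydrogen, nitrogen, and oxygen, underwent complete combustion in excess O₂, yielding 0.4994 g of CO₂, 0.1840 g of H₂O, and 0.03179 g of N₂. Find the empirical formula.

mol C = 0.4994 g CO₂ ÷ 44.009 g/mol = 0.011348 mol
mol H = 2 × 0.1840 g H₂O ÷ 18.015 g/mol = 0.020427 mol
mol N = 2 × 0.03179 g N₂ ÷ 28.014 g/mol = 0.0022696 mol
mass O = 0.3339 − (0.13630 + 0.020591 + 0.031790) = 0.14522 g → mol O = 0.14522 ÷ 15.999 = 0.0090770 mol
Divide by the smallest (0.0022696 mol): C 5.000, H 9.001, N 1.000, O 3.999

C5H9NO4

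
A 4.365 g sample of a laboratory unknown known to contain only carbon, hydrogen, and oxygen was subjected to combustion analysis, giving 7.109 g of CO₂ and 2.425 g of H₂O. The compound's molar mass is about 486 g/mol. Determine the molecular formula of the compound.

mol C = 7.109 g CO₂ ÷ 44.009 g/mol = 0.16154 mol
mol H = 2 × 2.425 g H₂O ÷ 18.015 g/mol = 0.26922 mol
mass O = 4.365 − (1.9402 + 0.27137) = 2.1534 g → mol O = 2.1534 ÷ 15.999 = 0.13460 mol
Divide by the smallest (0.13460 mol): C 1.200, H 2.000, O 1.000
Multiplying each by 5 gives whole numbers: C 6.00, H 10.00, O 5.00
Empirical formula: C6H10O5
Empirical-formula mass = 162.14 g/mol; 486 ÷ 162.14 ≈ 3, so the molecular formula is C18H30O15.

C18H30O15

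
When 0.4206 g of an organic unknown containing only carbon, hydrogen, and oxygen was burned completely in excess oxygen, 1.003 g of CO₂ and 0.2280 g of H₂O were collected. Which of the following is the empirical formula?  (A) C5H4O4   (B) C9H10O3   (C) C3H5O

mol C = 1.003 g CO₂ ÷ 44.009 g/mol = 0.022791 mol
mol H = 2 × 0.2280 g H₂O ÷ 18.015 g/mol = 0.025312 mol
mass O = 0.4206 − (0.27374 + 0.025515) = 0.12135 g → mol O = 0.12135 ÷ 15.999 = 0.0075845 mol
Divide by the smallest (0.0075845 mol): C 3.005, H 3.337, O 1.000
Multiplying each by 3 gives whole numbers: C 9.01, H 10.01, O 3.00

(B) C9H10O3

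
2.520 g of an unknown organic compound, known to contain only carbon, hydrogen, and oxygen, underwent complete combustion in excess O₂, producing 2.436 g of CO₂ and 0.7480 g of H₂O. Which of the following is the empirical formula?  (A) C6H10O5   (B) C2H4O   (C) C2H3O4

(C) C2H3O4

mol C = 2.436 g CO₂ ÷ 44.009 g/mol = 0.055352 mol
mol H = 2 × 0.7480 g H₂O ÷ 18.015 g/mol = 0.083042 mol
mass O = 2.520 − (0.66484 + 0.083706) = 1.7715 g → mol O = 1.7715 ÷ 15.999 = 0.11072 mol
Divide by the smallest (0.055352 mol): C 1.000, H 1.500, O 2.000
Multiplying each by 2 gives whole numbers: C 2.00, H 3.00, O 4.00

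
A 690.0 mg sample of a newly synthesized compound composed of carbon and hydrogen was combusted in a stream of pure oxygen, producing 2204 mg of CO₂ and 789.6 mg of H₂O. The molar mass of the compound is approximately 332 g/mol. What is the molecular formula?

C24H42

mol C = 2.204 g CO₂ ÷ 44.009 g/mol = 0.050081 mol
mol H = 2 × 0.7896 g H₂O ÷ 18.015 g/mol = 0.087660 mol
Divide by the smallest (0.050081 mol): C 1.000, H 1.750
Multiplying each by 4 gives whole numbers: C 4.00, H 7.00
Empirical formula: C4H7
Empirical-formula mass = 55.10 g/mol; 332 ÷ 55.10 ≈ 6, so the molecular formula is C24H42.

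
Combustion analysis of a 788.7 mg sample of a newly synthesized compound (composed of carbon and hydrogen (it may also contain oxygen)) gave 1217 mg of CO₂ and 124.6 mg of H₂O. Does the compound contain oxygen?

mol C = 1.217 g CO₂ ÷ 44.009 g/mol = 0.027653 mol
mol H = 2 × 0.1246 g H₂O ÷ 18.015 g/mol = 0.013833 mol
C and H account for only 0.34609 g of the 0.7887 g sample; the remaining 0.44261 g must be oxygen.

yes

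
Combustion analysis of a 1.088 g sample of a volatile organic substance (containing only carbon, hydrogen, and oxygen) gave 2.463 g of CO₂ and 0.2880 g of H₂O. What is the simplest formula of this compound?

mol C = 2.463 g CO₂ ÷ 44.009 g/mol = 0.055966 mol
mol H = 2 × 0.2880 g H₂O ÷ 18.015 g/mol = 0.031973 mol
mass O = 1.088 − (0.67221 + 0.032229) = 0.38357 g → mol O = 0.38357 ÷ 15.999 = 0.023974 mol
Divide by the smallest (0.023974 mol): C 2.334, H 1.334, O 1.000
Multiplying each by 3 gives whole numbers: C 7.00, H 4.00, O 3.00

C7H4O3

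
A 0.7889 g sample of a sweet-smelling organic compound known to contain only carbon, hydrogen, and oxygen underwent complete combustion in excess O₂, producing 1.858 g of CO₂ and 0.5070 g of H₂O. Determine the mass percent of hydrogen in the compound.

7.19%

mol C = 1.858 g CO₂ ÷ 44.009 g/mol = 0.042219 mol
mol H = 2 × 0.5070 g H₂O ÷ 18.015 g/mol = 0.056286 mol
mass O = 0.7889 − (0.50709 + 0.056737) = 0.22508 g → mol O = 0.22508 ÷ 15.999 = 0.014068 mol
mass % H = 0.056737 g ÷ 0.7889 g × 100%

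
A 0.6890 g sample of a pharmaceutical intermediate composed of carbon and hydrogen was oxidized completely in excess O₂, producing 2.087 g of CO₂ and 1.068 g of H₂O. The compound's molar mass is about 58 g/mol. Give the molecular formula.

C4H10

mol C = 2.087 g CO₂ ÷ 44.009 g/mol = 0.047422 mol
mol H = 2 × 1.068 g H₂O ÷ 18.015 g/mol = 0.11857 mol
Divide by the smallest (0.047422 mol): C 1.000, H 2.500
Multiplying each by 2 gives whole numbers: C 2.00, H 5.00
Empirical formula: C2H5
Empirical-formula mass = 29.06 g/mol; 58 ÷ 29.06 ≈ 2, so the molecular formula is C4H10.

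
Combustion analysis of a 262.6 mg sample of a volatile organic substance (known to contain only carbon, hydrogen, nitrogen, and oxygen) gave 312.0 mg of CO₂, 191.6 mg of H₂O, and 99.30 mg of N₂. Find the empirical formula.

mol C = 0.3120 g CO₂ ÷ 44.009 g/mol = 0.0070895 mol
mol H = 2 × 0.1916 g H₂O ÷ 18.015 g/mol = 0.021271 mol
mol N = 2 × 0.09930 g N₂ ÷ 28.014 g/mol = 0.0070893 mol
mass O = 0.2626 − (0.085151 + 0.021441 + 0.099300) = 0.056707 g → mol O = 0.056707 ÷ 15.999 = 0.0035444 mol
Divide by the smallest (0.0035444 mol): C 2.000, H 6.001, N 2.000, O 1.000

C2H6N2O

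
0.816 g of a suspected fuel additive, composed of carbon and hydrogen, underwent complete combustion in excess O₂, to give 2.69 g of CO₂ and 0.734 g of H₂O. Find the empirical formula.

C3H4

mol C = 2.69 g CO₂ ÷ 44.009 g/mol = 0.06112 mol
mol H = 2 × 0.734 g H₂O ÷ 18.015 g/mol = 0.08149 mol
Divide by the smallest (0.06112 mol): C 1.000, H 1.333
Multiplying each by 3 gives whole numbers: C 3.00, H 4.00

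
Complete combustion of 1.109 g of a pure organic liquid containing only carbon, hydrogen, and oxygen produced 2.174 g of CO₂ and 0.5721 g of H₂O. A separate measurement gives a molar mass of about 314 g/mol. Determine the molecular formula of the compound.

C14H18O8

mol C = 2.174 g CO₂ ÷ 44.009 g/mol = 0.049399 mol
mol H = 2 × 0.5721 g H₂O ÷ 18.015 g/mol = 0.063514 mol
mass O = 1.109 − (0.59333 + 0.064022) = 0.45165 g → mol O = 0.45165 ÷ 15.999 = 0.028230 mol
Divide by the smallest (0.028230 mol): C 1.750, H 2.250, O 1.000
Multiplying each by 4 gives whole numbers: C 7.00, H 9.00, O 4.00
Empirical formula: C7H9O4
Empirical-formula mass = 157.15 g/mol; 314 ÷ 157.15 ≈ 2, so the molecular formula is C14H18O8.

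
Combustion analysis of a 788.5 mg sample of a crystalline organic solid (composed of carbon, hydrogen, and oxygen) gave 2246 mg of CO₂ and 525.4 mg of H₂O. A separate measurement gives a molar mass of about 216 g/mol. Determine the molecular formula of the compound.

C14H16O2

mol C = 2.246 g CO₂ ÷ 44.009 g/mol = 0.051035 mol
mol H = 2 × 0.5254 g H₂O ÷ 18.015 g/mol = 0.058329 mol
mass O = 0.7885 − (0.61298 + 0.058796) = 0.11672 g → mol O = 0.11672 ÷ 15.999 = 0.0072956 mol
Divide by the smallest (0.0072956 mol): C 6.995, H 7.995, O 1.000
Empirical formula: C7H8O
Empirical-formula mass = 108.14 g/mol; 216 ÷ 108.14 ≈ 2, so the molecular formula is C14H16O2.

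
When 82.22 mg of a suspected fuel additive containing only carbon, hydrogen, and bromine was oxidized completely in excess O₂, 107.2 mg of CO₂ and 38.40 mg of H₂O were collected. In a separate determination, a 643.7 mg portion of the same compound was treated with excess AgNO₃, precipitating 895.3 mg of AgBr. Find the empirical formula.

C4H7Br

mol C = 0.1072 g CO₂ ÷ 44.009 g/mol = 0.0024359 mol
mol H = 2 × 0.03840 g H₂O ÷ 18.015 g/mol = 0.0042631 mol
From the AgBr data: mol Br per gram of compound = (0.8953 ÷ 187.772) ÷ 0.6437 = 0.0074072 mol/g, so in the 0.08222 g combustion sample mol Br = 0.00060902 mol
Divide by the smallest (0.00060902 mol): C 4.000, H 7.000, Br 1.000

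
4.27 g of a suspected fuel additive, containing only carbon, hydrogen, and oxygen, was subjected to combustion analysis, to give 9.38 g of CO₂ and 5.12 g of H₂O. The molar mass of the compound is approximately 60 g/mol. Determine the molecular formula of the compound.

C3H8O

mol C = 9.38 g CO₂ ÷ 44.009 g/mol = 0.2131 mol
mol H = 2 × 5.12 g H₂O ÷ 18.015 g/mol = 0.5684 mol
mass O = 4.27 − (2.560 + 0.5730) = 1.137 g → mol O = 1.137 ÷ 15.999 = 0.07107 mol
Divide by the smallest (0.07107 mol): C 2.999, H 7.998, O 1.000
Empirical formula: C3H8O
Empirical-formula mass = 60.10 g/mol; 60 ÷ 60.10 ≈ 1, so the molecular formula is C3H8O.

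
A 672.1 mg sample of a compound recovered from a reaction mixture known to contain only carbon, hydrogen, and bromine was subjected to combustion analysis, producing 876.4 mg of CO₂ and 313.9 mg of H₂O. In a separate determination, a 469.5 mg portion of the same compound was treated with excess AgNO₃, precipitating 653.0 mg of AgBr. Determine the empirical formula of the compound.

mol C = 0.8764 g CO₂ ÷ 44.009 g/mol = 0.019914 mol
mol H = 2 × 0.3139 g H₂O ÷ 18.015 g/mol = 0.034849 mol
From the AgBr data: mol Br per gram of compound = (0.6530 ÷ 187.772) ÷ 0.4695 = 0.0074071 mol/g, so in the 0.6721 g combustion sample mol Br = 0.0049783 mol
Divide by the smallest (0.0049783 mol): C 4.000, H 7.000, Br 1.000

C4H7Br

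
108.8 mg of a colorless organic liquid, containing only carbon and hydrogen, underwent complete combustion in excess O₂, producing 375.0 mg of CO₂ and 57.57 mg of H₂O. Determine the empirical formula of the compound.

C4H3

mol C = 0.3750 g CO₂ ÷ 44.009 g/mol = 0.0085210 mol
mol H = 2 × 0.05757 g H₂O ÷ 18.015 g/mol = 0.0063913 mol
Divide by the smallest (0.0063913 mol): C 1.333, H 1.000
Multiplying each by 3 gives whole numbers: C 4.00, H 3.00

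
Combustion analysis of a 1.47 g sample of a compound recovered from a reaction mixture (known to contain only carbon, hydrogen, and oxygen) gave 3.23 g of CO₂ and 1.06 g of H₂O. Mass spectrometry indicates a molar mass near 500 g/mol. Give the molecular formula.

mol C = 3.23 g CO₂ ÷ 44.009 g/mol = 0.07339 mol
mol H = 2 × 1.06 g H₂O ÷ 18.015 g/mol = 0.1177 mol
mass O = 1.47 − (0.8815 + 0.1186) = 0.4698 g → mol O = 0.4698 ÷ 15.999 = 0.02937 mol
Divide by the smallest (0.02937 mol): C 2.499, H 4.007, O 1.000
Multiplying each by 2 gives whole numbers: C 5.00, H 8.01, O 2.00
Empirical formula: C5H8O2
Empirical-formula mass = 100.12 g/mol; 500 ÷ 100.12 ≈ 5, so the molecular formula is C25H40O10.

C25H40O10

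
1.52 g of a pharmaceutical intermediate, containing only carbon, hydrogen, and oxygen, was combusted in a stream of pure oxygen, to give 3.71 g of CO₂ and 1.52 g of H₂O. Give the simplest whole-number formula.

mol C = 3.71 g CO₂ ÷ 44.009 g/mol = 0.08430 mol
mol H = 2 × 1.52 g H₂O ÷ 18.015 g/mol = 0.1687 mol
mass O = 1.52 − (1.013 + 0.1701) = 0.3374 g → mol O = 0.3374 ÷ 15.999 = 0.02109 mol
Divide by the smallest (0.02109 mol): C 3.998, H 8.003, O 1.000

C4H8O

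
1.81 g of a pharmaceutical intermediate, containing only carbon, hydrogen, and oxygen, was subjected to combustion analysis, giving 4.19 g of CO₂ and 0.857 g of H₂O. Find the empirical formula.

mol C = 4.19 g CO₂ ÷ 44.009 g/mol = 0.09521 mol
mol H = 2 × 0.857 g H₂O ÷ 18.015 g/mol = 0.09514 mol
mass O = 1.81 − (1.144 + 0.09590) = 0.5706 g → mol O = 0.5706 ÷ 15.999 = 0.03566 mol
Divide by the smallest (0.03566 mol): C 2.670, H 2.668, O 1.000
Multiplying each by 3 gives whole numbers: C 8.01, H 8.00, O 3.00

C8H8O3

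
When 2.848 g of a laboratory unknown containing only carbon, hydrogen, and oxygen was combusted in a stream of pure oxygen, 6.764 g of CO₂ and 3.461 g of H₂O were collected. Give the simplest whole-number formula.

mol C = 6.764 g CO₂ ÷ 44.009 g/mol = 0.15370 mol
mol H = 2 × 3.461 g H₂O ÷ 18.015 g/mol = 0.38424 mol
mass O = 2.848 − (1.8460 + 0.38731) = 0.61465 g → mol O = 0.61465 ÷ 15.999 = 0.038418 mol
Divide by the smallest (0.038418 mol): C 4.001, H 10.001, O 1.000

C4H10O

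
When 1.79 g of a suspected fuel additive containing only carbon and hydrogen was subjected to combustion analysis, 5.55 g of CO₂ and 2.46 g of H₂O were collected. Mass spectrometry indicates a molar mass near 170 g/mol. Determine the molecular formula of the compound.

mol C = 5.55 g CO₂ ÷ 44.009 g/mol = 0.1261 mol
mol H = 2 × 2.46 g H₂O ÷ 18.015 g/mol = 0.2731 mol
Divide by the smallest (0.1261 mol): C 1.000, H 2.166
Multiplying each by 6 gives whole numbers: C 6.00, H 12.99
Empirical formula: C6H13
Empirical-formula mass = 85.17 g/mol; 170 ÷ 85.17 ≈ 2, so the molecular formula is C12H26.

C12H26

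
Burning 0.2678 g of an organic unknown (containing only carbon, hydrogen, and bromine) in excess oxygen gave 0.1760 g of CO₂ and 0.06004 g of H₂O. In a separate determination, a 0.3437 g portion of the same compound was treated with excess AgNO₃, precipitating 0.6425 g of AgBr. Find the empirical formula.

mol C = 0.1760 g CO₂ ÷ 44.009 g/mol = 0.0039992 mol
mol H = 2 × 0.06004 g H₂O ÷ 18.015 g/mol = 0.0066656 mol
From the AgBr data: mol Br per gram of compound = (0.6425 ÷ 187.772) ÷ 0.3437 = 0.0099555 mol/g, so in the 0.2678 g combustion sample mol Br = 0.0026661 mol
Divide by the smallest (0.0026661 mol): C 1.500, H 2.500, Br 1.000
Multiplying each by 2 gives whole numbers: C 3.00, H 5.00, Br 2.00

C3H5Br2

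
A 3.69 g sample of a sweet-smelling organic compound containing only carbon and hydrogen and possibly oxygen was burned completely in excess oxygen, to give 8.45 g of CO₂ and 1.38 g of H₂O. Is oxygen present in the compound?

mol C = 8.45 g CO₂ ÷ 44.009 g/mol = 0.1920 mol
mol H = 2 × 1.38 g H₂O ÷ 18.015 g/mol = 0.1532 mol
C and H account for only 2.461 g of the 3.69 g sample; the remaining 1.229 g must be oxygen.

yes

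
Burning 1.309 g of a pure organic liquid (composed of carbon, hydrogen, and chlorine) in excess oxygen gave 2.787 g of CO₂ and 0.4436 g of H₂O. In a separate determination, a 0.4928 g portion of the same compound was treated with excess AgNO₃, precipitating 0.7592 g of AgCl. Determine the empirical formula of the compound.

mol C = 2.787 g CO₂ ÷ 44.009 g/mol = 0.063328 mol
mol H = 2 × 0.4436 g H₂O ÷ 18.015 g/mol = 0.049248 mol
From the AgCl data: mol Cl per gram of compound = (0.7592 ÷ 143.318) ÷ 0.4928 = 0.010749 mol/g, so in the 1.309 g combustion sample mol Cl = 0.014071 mol
Divide by the smallest (0.014071 mol): C 4.501, H 3.500, Cl 1.000
Multiplying each by 2 gives whole numbers: C 9.00, H 7.00, Cl 2.00

C9H7Cl2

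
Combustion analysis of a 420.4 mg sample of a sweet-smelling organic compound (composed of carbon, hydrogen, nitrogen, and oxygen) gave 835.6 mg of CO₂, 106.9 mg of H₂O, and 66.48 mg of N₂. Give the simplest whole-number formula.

mol C = 0.8356 g CO₂ ÷ 44.009 g/mol = 0.018987 mol
mol H = 2 × 0.1069 g H₂O ÷ 18.015 g/mol = 0.011868 mol
mol N = 2 × 0.06648 g N₂ ÷ 28.014 g/mol = 0.0047462 mol
mass O = 0.4204 − (0.22805 + 0.011963 + 0.066480) = 0.11390 g → mol O = 0.11390 ÷ 15.999 = 0.0071194 mol
Divide by the smallest (0.0047462 mol): C 4.000, H 2.501, N 1.000, O 1.500
Multiplying each by 2 gives whole numbers: C 8.00, H 5.00, N 2.00, O 3.00

C8H5N2O3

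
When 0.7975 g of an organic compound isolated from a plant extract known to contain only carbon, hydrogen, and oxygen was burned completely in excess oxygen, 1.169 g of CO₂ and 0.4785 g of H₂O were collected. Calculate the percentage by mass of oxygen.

mol C = 1.169 g CO₂ ÷ 44.009 g/mol = 0.026563 mol
mol H = 2 × 0.4785 g H₂O ÷ 18.015 g/mol = 0.053122 mol
mass O = 0.7975 − (0.31905 + 0.053547) = 0.42491 g → mol O = 0.42491 ÷ 15.999 = 0.026558 mol
mass % O = 0.42491 g ÷ 0.7975 g × 100%

53.28%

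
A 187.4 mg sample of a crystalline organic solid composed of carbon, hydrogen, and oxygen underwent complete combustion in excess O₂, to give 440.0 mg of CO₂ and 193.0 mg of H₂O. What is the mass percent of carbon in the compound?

64.08%

mol C = 0.4400 g CO₂ ÷ 44.009 g/mol = 0.0099980 mol
mol H = 2 × 0.1930 g H₂O ÷ 18.015 g/mol = 0.021427 mol
mass O = 0.1874 − (0.12009 + 0.021598) = 0.045717 g → mol O = 0.045717 ÷ 15.999 = 0.0028575 mol
mass % C = 0.12009 g ÷ 0.1874 g × 100%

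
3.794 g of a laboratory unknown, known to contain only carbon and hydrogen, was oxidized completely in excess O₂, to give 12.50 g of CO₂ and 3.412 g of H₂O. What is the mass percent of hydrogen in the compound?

mol C = 12.50 g CO₂ ÷ 44.009 g/mol = 0.28403 mol
mol H = 2 × 3.412 g H₂O ÷ 18.015 g/mol = 0.37880 mol
mass % H = 0.38183 g ÷ 3.794 g × 100%

10.06%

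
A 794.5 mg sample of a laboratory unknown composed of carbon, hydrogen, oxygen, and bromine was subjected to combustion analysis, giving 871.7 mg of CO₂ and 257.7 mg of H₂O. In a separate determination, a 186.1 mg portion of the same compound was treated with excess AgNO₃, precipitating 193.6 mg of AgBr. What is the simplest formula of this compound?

mol C = 0.8717 g CO₂ ÷ 44.009 g/mol = 0.019807 mol
mol H = 2 × 0.2577 g H₂O ÷ 18.015 g/mol = 0.028609 mol
From the AgBr data: mol Br per gram of compound = (0.1936 ÷ 187.772) ÷ 0.1861 = 0.0055402 mol/g, so in the 0.7945 g combustion sample mol Br = 0.0044017 mol
mass O = 0.7945 − (0.23791 + 0.028838 + 0.35171) = 0.17604 g → mol O = 0.17604 ÷ 15.999 = 0.011003 mol
Divide by the smallest (0.0044017 mol): C 4.500, H 6.500, Br 1.000, O 2.500
Multiplying each by 2 gives whole numbers: C 9.00, H 13.00, Br 2.00, O 5.00

C9H13Br2O5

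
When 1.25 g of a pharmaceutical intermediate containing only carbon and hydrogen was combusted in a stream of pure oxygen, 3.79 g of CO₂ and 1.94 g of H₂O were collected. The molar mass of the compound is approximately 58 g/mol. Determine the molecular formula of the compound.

C4H10

mol C = 3.79 g CO₂ ÷ 44.009 g/mol = 0.08612 mol
mol H = 2 × 1.94 g H₂O ÷ 18.015 g/mol = 0.2154 mol
Divide by the smallest (0.08612 mol): C 1.000, H 2.501
Multiplying each by 2 gives whole numbers: C 2.00, H 5.00
Empirical formula: C2H5
Empirical-formula mass = 29.06 g/mol; 58 ÷ 29.06 ≈ 2, so the molecular formula is C4H10.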